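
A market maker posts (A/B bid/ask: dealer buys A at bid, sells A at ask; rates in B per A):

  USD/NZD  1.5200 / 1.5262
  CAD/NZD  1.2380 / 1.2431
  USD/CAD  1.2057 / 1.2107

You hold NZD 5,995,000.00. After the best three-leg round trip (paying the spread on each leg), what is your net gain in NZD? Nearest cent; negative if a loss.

Best loop NZD → CAD → USD → NZD:
NZD 5,995,000.00 ÷ 1.2431 (buy CAD at ask) = CAD 4,822,620.87
CAD 4,822,620.87 ÷ 1.2107 (buy USD at ask) = USD 3,983,332.67
USD 3,983,332.67 × 1.5200 (sell USD at bid) = NZD 6,054,665.66

Net profit: NZD 59,665.66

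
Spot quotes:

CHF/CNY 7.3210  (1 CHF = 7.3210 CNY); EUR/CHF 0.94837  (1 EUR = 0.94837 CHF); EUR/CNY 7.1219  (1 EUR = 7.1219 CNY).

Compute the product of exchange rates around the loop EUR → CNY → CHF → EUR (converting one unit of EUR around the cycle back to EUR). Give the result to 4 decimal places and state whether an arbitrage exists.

1.0258 (arbitrage exists)

Around EUR → CNY → CHF → EUR: 1 × 7.1219 ÷ 7.3210 ÷ 0.94837 = 1.025764
Product > 1; profitable direction is EUR → CNY → CHF → EUR.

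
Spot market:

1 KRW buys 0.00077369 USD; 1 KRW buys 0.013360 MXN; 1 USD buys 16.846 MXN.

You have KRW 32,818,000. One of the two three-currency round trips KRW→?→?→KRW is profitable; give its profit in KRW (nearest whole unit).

Profit: KRW 821,907

Profitable loop is KRW → MXN → USD → KRW:
KRW 32,818,000 × 0.013360 = MXN 438,448.48
MXN 438,448.48 ÷ 16.846 = USD 26,026.86
USD 26,026.86 ÷ 0.00077369 = KRW 33,639,907
Profit = KRW 33,639,907 − KRW 32,818,000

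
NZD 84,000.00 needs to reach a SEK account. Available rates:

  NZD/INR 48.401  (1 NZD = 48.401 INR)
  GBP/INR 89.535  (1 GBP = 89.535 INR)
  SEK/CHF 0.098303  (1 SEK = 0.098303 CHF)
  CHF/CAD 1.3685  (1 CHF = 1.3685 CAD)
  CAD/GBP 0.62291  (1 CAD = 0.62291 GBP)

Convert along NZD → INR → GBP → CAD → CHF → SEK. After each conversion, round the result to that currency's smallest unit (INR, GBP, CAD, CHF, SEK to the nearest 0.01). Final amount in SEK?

SEK 541,881.02

NZD 84,000.00 × 48.401 = INR 4,065,684.00
INR 4,065,684.00 ÷ 89.535 = GBP 45,408.88
GBP 45,408.88 ÷ 0.62291 = CAD 72,897.98
CAD 72,897.98 ÷ 1.3685 = CHF 53,268.53
CHF 53,268.53 ÷ 0.098303 = SEK 541,881.02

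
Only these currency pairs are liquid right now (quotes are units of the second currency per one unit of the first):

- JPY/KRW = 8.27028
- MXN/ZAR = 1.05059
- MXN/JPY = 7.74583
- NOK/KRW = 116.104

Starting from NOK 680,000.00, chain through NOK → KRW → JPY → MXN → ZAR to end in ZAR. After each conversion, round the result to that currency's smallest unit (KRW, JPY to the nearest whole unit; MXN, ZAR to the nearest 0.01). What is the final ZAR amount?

ZAR 1,294,795.55

NOK 680,000.00 × 116.104 = KRW 78,950,720
KRW 78,950,720 ÷ 8.27028 = JPY 9,546,318
JPY 9,546,318 ÷ 7.74583 = MXN 1,232,446.10
MXN 1,232,446.10 × 1.05059 = ZAR 1,294,795.55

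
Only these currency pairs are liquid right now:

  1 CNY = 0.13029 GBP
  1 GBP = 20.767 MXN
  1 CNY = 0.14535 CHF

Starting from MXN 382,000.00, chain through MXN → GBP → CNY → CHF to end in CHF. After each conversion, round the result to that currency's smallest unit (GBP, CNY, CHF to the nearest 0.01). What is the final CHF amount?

CHF 20,520.77

MXN 382,000.00 ÷ 20.767 = GBP 18,394.57
GBP 18,394.57 ÷ 0.13029 = CNY 141,181.75
CNY 141,181.75 × 0.14535 = CHF 20,520.77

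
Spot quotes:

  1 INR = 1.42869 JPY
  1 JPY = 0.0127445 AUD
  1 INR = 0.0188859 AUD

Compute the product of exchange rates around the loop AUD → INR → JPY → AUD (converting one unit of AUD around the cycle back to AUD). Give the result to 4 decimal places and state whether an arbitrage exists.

Around AUD → INR → JPY → AUD: 1 ÷ 0.0188859 × 1.42869 × 0.0127445 = 0.964102
Product < 1; profitable direction is AUD → JPY → INR → AUD.

0.9641 (arbitrage exists)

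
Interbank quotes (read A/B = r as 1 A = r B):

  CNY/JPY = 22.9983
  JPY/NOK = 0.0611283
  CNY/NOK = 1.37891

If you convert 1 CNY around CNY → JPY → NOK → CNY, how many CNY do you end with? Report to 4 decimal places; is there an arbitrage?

1.0195 (arbitrage exists)

Around CNY → JPY → NOK → CNY: 1 × 22.9983 × 0.0611283 ÷ 1.37891 = 1.019535
Product > 1; profitable direction is CNY → JPY → NOK → CNY.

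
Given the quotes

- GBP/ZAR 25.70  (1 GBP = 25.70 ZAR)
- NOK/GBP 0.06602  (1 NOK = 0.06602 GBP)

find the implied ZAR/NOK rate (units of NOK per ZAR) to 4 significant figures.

1 ZAR ÷ 25.70 = 0.0389105 GBP
0.0389105 GBP ÷ 0.06602 = 0.589375 NOK

ZAR/NOK = 0.5894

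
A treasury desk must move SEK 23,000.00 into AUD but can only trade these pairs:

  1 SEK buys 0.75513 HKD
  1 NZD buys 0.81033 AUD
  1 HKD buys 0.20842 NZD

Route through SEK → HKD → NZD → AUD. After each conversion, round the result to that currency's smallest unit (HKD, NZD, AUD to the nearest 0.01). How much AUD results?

AUD 2,933.26

SEK 23,000.00 × 0.75513 = HKD 17,367.99
HKD 17,367.99 × 0.20842 = NZD 3,619.84
NZD 3,619.84 × 0.81033 = AUD 2,933.26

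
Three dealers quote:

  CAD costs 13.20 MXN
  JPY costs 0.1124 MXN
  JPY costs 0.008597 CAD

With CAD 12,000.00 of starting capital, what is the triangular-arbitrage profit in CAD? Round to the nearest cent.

Profitable loop is CAD → MXN → JPY → CAD:
CAD 12,000.00 × 13.20 = MXN 158,400.00
MXN 158,400.00 ÷ 0.1124 = JPY 1,409,253
JPY 1,409,253 × 0.008597 = CAD 12,115.35
Profit = CAD 12,115.35 − CAD 12,000.00

Profit: CAD 115.35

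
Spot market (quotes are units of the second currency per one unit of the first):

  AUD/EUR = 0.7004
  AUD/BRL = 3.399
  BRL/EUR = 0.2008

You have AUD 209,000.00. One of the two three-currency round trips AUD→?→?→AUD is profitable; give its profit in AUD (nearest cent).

Profitable loop is AUD → EUR → BRL → AUD:
AUD 209,000.00 × 0.7004 = EUR 146,383.60
EUR 146,383.60 ÷ 0.2008 = BRL 729,001.99
BRL 729,001.99 ÷ 3.399 = AUD 214,475.43
Profit = AUD 214,475.43 − AUD 209,000.00

Profit: AUD 5,475.43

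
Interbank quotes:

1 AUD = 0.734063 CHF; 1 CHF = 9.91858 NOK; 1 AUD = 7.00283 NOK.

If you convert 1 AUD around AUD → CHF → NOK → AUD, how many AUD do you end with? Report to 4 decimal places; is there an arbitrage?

Around AUD → CHF → NOK → AUD: 1 × 0.734063 × 9.91858 ÷ 7.00283 = 1.039703
Product > 1; profitable direction is AUD → CHF → NOK → AUD.

1.0397 (arbitrage exists)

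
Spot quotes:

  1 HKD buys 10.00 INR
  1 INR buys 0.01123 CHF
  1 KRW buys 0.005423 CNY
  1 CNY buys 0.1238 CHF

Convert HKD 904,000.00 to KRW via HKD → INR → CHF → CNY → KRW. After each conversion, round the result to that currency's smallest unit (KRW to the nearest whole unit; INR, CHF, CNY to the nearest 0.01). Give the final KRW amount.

KRW 151,212,585

HKD 904,000.00 × 10.00 = INR 9,040,000.00
INR 9,040,000.00 × 0.01123 = CHF 101,519.20
CHF 101,519.20 ÷ 0.1238 = CNY 820,025.85
CNY 820,025.85 ÷ 0.005423 = KRW 151,212,585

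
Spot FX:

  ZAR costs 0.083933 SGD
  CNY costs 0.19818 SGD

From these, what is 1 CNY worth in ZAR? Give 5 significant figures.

CNY/ZAR = 2.3612

1 CNY × 0.19818 = 0.19818 SGD
0.19818 SGD ÷ 0.083933 = 2.36117 ZAR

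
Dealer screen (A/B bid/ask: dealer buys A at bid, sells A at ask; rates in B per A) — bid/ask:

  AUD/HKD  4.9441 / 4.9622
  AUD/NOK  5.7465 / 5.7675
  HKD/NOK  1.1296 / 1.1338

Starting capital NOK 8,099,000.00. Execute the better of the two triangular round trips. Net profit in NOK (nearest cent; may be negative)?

Best loop NOK → HKD → AUD → NOK:
NOK 8,099,000.00 ÷ 1.1338 (buy HKD at ask) = HKD 7,143,235.14
HKD 7,143,235.14 ÷ 4.9622 (buy AUD at ask) = AUD 1,439,529.87
AUD 1,439,529.87 × 5.7465 (sell AUD at bid) = NOK 8,272,258.42

Net profit: NOK 173,258.42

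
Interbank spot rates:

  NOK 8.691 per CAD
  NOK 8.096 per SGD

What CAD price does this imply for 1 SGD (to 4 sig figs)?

SGD/CAD = 0.9315

1 SGD × 8.096 = 8.096 NOK
8.096 NOK ÷ 8.691 = 0.931538 CAD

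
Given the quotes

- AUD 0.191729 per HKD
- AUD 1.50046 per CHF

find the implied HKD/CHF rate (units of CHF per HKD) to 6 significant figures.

1 HKD × 0.191729 = 0.191729 AUD
0.191729 AUD ÷ 1.50046 = 0.12778 CHF

HKD/CHF = 0.127780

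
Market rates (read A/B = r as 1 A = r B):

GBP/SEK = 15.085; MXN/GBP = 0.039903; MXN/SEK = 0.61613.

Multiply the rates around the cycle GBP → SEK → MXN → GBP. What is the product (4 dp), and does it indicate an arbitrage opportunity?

0.9770 (arbitrage exists)

Around GBP → SEK → MXN → GBP: 1 × 15.085 ÷ 0.61613 × 0.039903 = 0.976964
Product < 1; profitable direction is GBP → MXN → SEK → GBP.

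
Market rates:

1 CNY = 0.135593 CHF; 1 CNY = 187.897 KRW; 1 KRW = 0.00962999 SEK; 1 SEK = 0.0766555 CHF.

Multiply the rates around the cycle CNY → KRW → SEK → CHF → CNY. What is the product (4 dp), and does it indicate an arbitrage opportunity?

Around CNY → KRW → SEK → CHF → CNY: 1 × 187.897 × 0.00962999 × 0.0766555 ÷ 0.135593 = 1.022944
Product > 1; profitable direction is CNY → KRW → SEK → CHF → CNY.

1.0229 (arbitrage exists)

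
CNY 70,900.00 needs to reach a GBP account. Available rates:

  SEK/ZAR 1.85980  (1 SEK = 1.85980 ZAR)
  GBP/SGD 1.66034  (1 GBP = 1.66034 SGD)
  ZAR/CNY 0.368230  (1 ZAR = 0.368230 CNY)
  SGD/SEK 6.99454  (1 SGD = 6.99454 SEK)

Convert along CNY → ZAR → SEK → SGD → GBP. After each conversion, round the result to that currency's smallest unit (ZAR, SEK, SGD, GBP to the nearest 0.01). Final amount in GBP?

GBP 8,914.66

CNY 70,900.00 ÷ 0.368230 = ZAR 192,542.70
ZAR 192,542.70 ÷ 1.85980 = SEK 103,528.71
SEK 103,528.71 ÷ 6.99454 = SGD 14,801.36
SGD 14,801.36 ÷ 1.66034 = GBP 8,914.66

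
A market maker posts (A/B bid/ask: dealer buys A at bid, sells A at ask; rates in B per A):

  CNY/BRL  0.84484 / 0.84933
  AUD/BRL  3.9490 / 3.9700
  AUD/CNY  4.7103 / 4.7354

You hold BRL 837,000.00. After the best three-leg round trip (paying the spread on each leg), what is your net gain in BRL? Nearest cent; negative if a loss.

Net profit: BRL 1,992.32

Best loop BRL → AUD → CNY → BRL:
BRL 837,000.00 ÷ 3.9700 (buy AUD at ask) = AUD 210,831.23
AUD 210,831.23 × 4.7103 (sell AUD at bid) = CNY 993,078.36
CNY 993,078.36 × 0.84484 (sell CNY at bid) = BRL 838,992.32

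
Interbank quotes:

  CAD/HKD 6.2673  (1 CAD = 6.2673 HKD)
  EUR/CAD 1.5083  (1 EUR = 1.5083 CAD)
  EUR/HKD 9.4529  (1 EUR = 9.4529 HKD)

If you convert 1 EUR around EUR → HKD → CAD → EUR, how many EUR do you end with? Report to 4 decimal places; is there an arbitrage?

Around EUR → HKD → CAD → EUR: 1 × 9.4529 ÷ 6.2673 ÷ 1.5083 = 0.999993
Product ≈ 1 (deviation 0.001%, within rounding noise).

1.0000 (no arbitrage)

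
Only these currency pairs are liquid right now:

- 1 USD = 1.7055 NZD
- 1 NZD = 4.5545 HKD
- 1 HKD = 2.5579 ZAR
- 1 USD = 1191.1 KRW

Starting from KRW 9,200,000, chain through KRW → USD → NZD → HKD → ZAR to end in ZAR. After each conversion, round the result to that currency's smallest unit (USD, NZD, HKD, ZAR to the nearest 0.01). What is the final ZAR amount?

ZAR 153,467.20

KRW 9,200,000 ÷ 1191.1 = USD 7,723.95
USD 7,723.95 × 1.7055 = NZD 13,173.20
NZD 13,173.20 × 4.5545 = HKD 59,997.34
HKD 59,997.34 × 2.5579 = ZAR 153,467.20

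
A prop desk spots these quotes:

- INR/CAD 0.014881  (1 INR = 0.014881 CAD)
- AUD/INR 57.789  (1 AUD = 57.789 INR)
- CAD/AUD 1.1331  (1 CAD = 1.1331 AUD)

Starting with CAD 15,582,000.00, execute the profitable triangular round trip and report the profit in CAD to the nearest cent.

Profitable loop is CAD → INR → AUD → CAD:
CAD 15,582,000.00 ÷ 0.014881 = INR 1,047,107,049.26
INR 1,047,107,049.26 ÷ 57.789 = AUD 18,119,487.26
AUD 18,119,487.26 ÷ 1.1331 = CAD 15,991,075.16
Profit = CAD 15,991,075.16 − CAD 15,582,000.00

Profit: CAD 409,075.16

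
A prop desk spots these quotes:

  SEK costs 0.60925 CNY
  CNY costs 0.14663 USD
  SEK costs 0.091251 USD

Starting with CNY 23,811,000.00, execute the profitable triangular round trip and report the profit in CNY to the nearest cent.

Profitable loop is CNY → SEK → USD → CNY:
CNY 23,811,000.00 ÷ 0.60925 = SEK 39,082,478.46
SEK 39,082,478.46 × 0.091251 = USD 3,566,315.24
USD 3,566,315.24 ÷ 0.14663 = CNY 24,321,866.21
Profit = CNY 24,321,866.21 − CNY 23,811,000.00

Profit: CNY 510,866.21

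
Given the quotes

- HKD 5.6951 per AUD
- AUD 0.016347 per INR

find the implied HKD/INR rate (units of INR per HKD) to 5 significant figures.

1 HKD ÷ 5.6951 = 0.17559 AUD
0.17559 AUD ÷ 0.016347 = 10.7414 INR

HKD/INR = 10.741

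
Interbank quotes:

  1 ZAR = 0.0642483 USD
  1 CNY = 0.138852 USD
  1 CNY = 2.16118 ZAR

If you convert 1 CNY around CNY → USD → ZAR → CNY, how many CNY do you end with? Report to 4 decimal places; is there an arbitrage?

1.0000 (no arbitrage)

Around CNY → USD → ZAR → CNY: 1 × 0.138852 ÷ 0.0642483 ÷ 2.16118 = 0.999999
Product ≈ 1 (deviation 0.000%, within rounding noise).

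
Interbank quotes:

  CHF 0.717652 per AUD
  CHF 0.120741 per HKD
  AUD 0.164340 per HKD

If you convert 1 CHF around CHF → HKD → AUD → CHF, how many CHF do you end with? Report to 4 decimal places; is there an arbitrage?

Around CHF → HKD → AUD → CHF: 1 ÷ 0.120741 × 0.164340 × 0.717652 = 0.976793
Product < 1; profitable direction is CHF → AUD → HKD → CHF.

0.9768 (arbitrage exists)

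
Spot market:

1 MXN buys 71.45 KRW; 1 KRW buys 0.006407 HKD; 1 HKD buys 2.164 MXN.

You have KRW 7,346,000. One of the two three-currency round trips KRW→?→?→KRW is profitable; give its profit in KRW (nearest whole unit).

Profit: KRW 69,436

Profitable loop is KRW → MXN → HKD → KRW:
KRW 7,346,000 ÷ 71.45 = MXN 102,813.16
MXN 102,813.16 ÷ 2.164 = HKD 47,510.70
HKD 47,510.70 ÷ 0.006407 = KRW 7,415,436
Profit = KRW 7,415,436 − KRW 7,346,000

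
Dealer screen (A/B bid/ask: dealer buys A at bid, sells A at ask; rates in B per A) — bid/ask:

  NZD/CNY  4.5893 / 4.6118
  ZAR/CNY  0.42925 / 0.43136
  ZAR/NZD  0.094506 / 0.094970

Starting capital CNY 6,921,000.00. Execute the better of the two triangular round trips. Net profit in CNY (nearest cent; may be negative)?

Net profit: CNY 37,807.27

Best loop CNY → ZAR → NZD → CNY:
CNY 6,921,000.00 ÷ 0.43136 (buy ZAR at ask) = ZAR 16,044,603.12
ZAR 16,044,603.12 × 0.094506 (sell ZAR at bid) = NZD 1,516,311.26
NZD 1,516,311.26 × 4.5893 (sell NZD at bid) = CNY 6,958,807.27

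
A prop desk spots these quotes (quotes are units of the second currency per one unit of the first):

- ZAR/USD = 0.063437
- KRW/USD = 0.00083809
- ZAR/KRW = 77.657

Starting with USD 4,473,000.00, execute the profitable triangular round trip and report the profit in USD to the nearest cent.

Profitable loop is USD → ZAR → KRW → USD:
USD 4,473,000.00 ÷ 0.063437 = ZAR 70,510,900.58
ZAR 70,510,900.58 × 77.657 = KRW 5,475,665,006
KRW 5,475,665,006 × 0.00083809 = USD 4,589,100.09
Profit = USD 4,589,100.09 − USD 4,473,000.00

Profit: USD 116,100.09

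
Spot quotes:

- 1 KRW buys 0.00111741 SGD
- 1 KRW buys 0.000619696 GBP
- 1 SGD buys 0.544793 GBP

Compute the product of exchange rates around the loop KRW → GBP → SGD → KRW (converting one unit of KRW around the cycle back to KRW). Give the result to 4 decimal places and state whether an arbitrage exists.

1.0180 (arbitrage exists)

Around KRW → GBP → SGD → KRW: 1 × 0.000619696 ÷ 0.544793 ÷ 0.00111741 = 1.017969
Product > 1; profitable direction is KRW → GBP → SGD → KRW.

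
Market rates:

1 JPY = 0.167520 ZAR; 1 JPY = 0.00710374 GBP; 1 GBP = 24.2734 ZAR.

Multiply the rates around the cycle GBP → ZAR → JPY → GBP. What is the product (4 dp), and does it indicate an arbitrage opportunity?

1.0293 (arbitrage exists)

Around GBP → ZAR → JPY → GBP: 1 × 24.2734 ÷ 0.167520 × 0.00710374 = 1.029321
Product > 1; profitable direction is GBP → ZAR → JPY → GBP.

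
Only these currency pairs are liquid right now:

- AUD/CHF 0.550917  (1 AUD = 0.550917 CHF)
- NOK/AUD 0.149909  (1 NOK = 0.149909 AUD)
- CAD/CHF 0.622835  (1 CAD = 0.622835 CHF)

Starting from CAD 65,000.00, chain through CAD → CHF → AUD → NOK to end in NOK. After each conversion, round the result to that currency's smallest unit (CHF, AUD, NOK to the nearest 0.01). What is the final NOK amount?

NOK 490,199.12

CAD 65,000.00 × 0.622835 = CHF 40,484.28
CHF 40,484.28 ÷ 0.550917 = AUD 73,485.26
AUD 73,485.26 ÷ 0.149909 = NOK 490,199.12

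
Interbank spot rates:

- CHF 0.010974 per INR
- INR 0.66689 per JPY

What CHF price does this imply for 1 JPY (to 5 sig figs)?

1 JPY × 0.66689 = 0.66689 INR
0.66689 INR × 0.010974 = 0.00731845 CHF

JPY/CHF = 0.0073185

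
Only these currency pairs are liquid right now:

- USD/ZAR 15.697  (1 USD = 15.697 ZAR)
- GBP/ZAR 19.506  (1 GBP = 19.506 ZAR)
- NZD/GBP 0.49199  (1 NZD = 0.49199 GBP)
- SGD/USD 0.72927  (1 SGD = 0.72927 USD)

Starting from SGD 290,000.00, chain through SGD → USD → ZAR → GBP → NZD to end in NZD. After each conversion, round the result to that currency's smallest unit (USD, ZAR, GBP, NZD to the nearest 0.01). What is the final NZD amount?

SGD 290,000.00 × 0.72927 = USD 211,488.30
USD 211,488.30 × 15.697 = ZAR 3,319,731.85
ZAR 3,319,731.85 ÷ 19.506 = GBP 170,190.29
GBP 170,190.29 ÷ 0.49199 = NZD 345,922.25

NZD 345,922.25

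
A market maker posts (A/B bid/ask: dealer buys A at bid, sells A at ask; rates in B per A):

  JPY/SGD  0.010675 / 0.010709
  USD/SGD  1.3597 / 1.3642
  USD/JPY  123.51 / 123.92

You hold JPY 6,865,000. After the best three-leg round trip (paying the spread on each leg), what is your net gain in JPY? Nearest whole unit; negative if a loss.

Net profit: JPY 168,853

Best loop JPY → USD → SGD → JPY:
JPY 6,865,000 ÷ 123.92 (buy USD at ask) = USD 55,398.64
USD 55,398.64 × 1.3597 (sell USD at bid) = SGD 75,325.54
SGD 75,325.54 ÷ 0.010709 (buy JPY at ask) = JPY 7,033,853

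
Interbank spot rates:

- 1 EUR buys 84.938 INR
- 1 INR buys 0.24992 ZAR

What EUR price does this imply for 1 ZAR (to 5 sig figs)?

1 ZAR ÷ 0.24992 = 4.00128 INR
4.00128 INR ÷ 84.938 = 0.0471082 EUR

ZAR/EUR = 0.047108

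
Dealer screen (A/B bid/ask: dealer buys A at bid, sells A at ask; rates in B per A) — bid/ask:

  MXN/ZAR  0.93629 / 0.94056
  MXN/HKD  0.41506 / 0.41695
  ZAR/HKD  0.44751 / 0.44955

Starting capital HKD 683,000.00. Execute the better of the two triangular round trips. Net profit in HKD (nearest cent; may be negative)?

Net profit: HKD 3,356.66

Best loop HKD → MXN → ZAR → HKD:
HKD 683,000.00 ÷ 0.41695 (buy MXN at ask) = MXN 1,638,086.10
MXN 1,638,086.10 × 0.93629 (sell MXN at bid) = ZAR 1,533,723.64
ZAR 1,533,723.64 × 0.44751 (sell ZAR at bid) = HKD 686,356.66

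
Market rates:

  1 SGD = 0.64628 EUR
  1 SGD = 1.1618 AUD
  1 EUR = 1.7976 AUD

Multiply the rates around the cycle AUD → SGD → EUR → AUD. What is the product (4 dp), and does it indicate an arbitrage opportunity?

1.0000 (no arbitrage)

Around AUD → SGD → EUR → AUD: 1 ÷ 1.1618 × 0.64628 × 1.7976 = 0.999959
Product ≈ 1 (deviation 0.004%, within rounding noise).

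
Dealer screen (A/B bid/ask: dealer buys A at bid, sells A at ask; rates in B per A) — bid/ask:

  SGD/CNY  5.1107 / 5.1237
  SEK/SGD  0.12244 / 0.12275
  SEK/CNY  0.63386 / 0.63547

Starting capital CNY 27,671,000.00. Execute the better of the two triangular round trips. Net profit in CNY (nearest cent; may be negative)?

Net profit: CNY 216,719.82

Best loop CNY → SGD → SEK → CNY:
CNY 27,671,000.00 ÷ 5.1237 (buy SGD at ask) = SGD 5,400,589.42
SGD 5,400,589.42 ÷ 0.12275 (buy SEK at ask) = SEK 43,996,655.13
SEK 43,996,655.13 × 0.63386 (sell SEK at bid) = CNY 27,887,719.82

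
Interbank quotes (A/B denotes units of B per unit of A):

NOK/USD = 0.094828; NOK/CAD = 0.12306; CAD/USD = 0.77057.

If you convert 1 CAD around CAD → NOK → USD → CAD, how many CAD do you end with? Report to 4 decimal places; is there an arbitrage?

Around CAD → NOK → USD → CAD: 1 ÷ 0.12306 × 0.094828 ÷ 0.77057 = 1.000017
Product ≈ 1 (deviation 0.002%, within rounding noise).

1.0000 (no arbitrage)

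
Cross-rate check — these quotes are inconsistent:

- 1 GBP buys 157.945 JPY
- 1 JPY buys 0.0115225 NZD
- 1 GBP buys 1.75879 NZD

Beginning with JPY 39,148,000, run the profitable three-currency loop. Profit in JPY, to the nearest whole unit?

Profit: JPY 1,360,689

Profitable loop is JPY → NZD → GBP → JPY:
JPY 39,148,000 × 0.0115225 = NZD 451,082.83
NZD 451,082.83 ÷ 1.75879 = GBP 256,473.39
GBP 256,473.39 × 157.945 = JPY 40,508,689
Profit = JPY 40,508,689 − JPY 39,148,000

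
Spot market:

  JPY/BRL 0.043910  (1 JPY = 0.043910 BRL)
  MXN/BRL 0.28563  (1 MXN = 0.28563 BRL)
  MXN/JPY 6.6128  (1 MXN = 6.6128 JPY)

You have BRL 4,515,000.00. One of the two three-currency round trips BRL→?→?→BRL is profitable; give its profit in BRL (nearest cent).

Profit: BRL 74,895.10

Profitable loop is BRL → MXN → JPY → BRL:
BRL 4,515,000.00 ÷ 0.28563 = MXN 15,807,163.11
MXN 15,807,163.11 × 6.6128 = JPY 104,529,608
JPY 104,529,608 × 0.043910 = BRL 4,589,895.10
Profit = BRL 4,589,895.10 − BRL 4,515,000.00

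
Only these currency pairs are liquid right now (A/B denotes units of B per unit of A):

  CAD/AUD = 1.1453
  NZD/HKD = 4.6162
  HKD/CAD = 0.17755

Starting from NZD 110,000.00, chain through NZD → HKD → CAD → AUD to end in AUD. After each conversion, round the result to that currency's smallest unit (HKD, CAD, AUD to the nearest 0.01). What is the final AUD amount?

NZD 110,000.00 × 4.6162 = HKD 507,782.00
HKD 507,782.00 × 0.17755 = CAD 90,156.69
CAD 90,156.69 × 1.1453 = AUD 103,256.46

AUD 103,256.46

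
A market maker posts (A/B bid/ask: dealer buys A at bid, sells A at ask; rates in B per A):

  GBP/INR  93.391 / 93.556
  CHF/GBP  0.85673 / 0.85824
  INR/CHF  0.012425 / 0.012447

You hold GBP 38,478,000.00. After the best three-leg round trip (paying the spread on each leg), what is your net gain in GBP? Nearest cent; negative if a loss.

Net profit: GBP 22,591.67

Best loop GBP → CHF → INR → GBP:
GBP 38,478,000.00 ÷ 0.85824 (buy CHF at ask) = CHF 44,833,612.98
CHF 44,833,612.98 ÷ 0.012447 (buy INR at ask) = INR 3,601,961,354.17
INR 3,601,961,354.17 ÷ 93.556 (buy GBP at ask) = GBP 38,500,591.67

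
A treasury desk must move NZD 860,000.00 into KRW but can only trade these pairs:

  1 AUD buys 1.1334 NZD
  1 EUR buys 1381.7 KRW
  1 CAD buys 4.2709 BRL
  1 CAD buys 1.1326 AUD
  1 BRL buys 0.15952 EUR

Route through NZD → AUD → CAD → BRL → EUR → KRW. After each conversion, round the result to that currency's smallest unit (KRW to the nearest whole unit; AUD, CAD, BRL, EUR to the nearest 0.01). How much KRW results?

NZD 860,000.00 ÷ 1.1334 = AUD 758,778.90
AUD 758,778.90 ÷ 1.1326 = CAD 669,944.29
CAD 669,944.29 × 4.2709 = BRL 2,861,265.07
BRL 2,861,265.07 × 0.15952 = EUR 456,429.00
EUR 456,429.00 × 1381.7 = KRW 630,647,949

KRW 630,647,949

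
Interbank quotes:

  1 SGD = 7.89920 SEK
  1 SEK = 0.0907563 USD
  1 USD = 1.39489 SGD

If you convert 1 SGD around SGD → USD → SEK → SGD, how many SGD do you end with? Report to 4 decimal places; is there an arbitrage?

1.0000 (no arbitrage)

Around SGD → USD → SEK → SGD: 1 ÷ 1.39489 ÷ 0.0907563 ÷ 7.89920 = 1.000000
Product ≈ 1 (deviation 0.000%, within rounding noise).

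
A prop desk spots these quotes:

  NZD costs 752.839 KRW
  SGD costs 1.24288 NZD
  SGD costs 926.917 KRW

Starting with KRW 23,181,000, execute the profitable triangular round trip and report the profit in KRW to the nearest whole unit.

Profit: KRW 219,365

Profitable loop is KRW → SGD → NZD → KRW:
KRW 23,181,000 ÷ 926.917 = SGD 25,008.71
SGD 25,008.71 × 1.24288 = NZD 31,082.83
NZD 31,082.83 × 752.839 = KRW 23,400,365
Profit = KRW 23,400,365 − KRW 23,181,000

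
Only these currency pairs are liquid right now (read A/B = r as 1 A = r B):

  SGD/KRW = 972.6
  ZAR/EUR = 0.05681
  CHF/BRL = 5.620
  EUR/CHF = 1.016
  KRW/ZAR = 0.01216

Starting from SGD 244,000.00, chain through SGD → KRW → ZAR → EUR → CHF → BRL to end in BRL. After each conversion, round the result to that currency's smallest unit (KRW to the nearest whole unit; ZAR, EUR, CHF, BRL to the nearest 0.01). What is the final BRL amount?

BRL 936,079.00

SGD 244,000.00 × 972.6 = KRW 237,314,400
KRW 237,314,400 × 0.01216 = ZAR 2,885,743.10
ZAR 2,885,743.10 × 0.05681 = EUR 163,939.07
EUR 163,939.07 × 1.016 = CHF 166,562.10
CHF 166,562.10 × 5.620 = BRL 936,079.00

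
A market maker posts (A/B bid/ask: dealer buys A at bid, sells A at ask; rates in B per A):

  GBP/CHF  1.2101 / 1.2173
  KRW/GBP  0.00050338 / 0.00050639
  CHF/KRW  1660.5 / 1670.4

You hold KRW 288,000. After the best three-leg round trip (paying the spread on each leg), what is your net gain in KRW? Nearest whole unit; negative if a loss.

Net profit: KRW 3,305

Best loop KRW → GBP → CHF → KRW:
KRW 288,000 × 0.00050338 (sell KRW at bid) = GBP 144.97
GBP 144.97 × 1.2101 (sell GBP at bid) = CHF 175.43
CHF 175.43 × 1660.5 (sell CHF at bid) = KRW 291,305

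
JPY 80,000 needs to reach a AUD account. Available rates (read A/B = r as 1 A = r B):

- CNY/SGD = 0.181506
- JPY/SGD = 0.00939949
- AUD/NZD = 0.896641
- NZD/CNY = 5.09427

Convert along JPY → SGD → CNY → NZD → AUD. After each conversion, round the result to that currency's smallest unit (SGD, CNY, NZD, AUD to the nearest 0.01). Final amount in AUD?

AUD 907.00

JPY 80,000 × 0.00939949 = SGD 751.96
SGD 751.96 ÷ 0.181506 = CNY 4,142.89
CNY 4,142.89 ÷ 5.09427 = NZD 813.25
NZD 813.25 ÷ 0.896641 = AUD 907.00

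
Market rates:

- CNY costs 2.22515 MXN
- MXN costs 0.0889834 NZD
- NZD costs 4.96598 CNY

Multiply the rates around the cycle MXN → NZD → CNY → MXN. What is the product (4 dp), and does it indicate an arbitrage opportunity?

0.9833 (arbitrage exists)

Around MXN → NZD → CNY → MXN: 1 × 0.0889834 × 4.96598 × 2.22515 = 0.983271
Product < 1; profitable direction is MXN → CNY → NZD → MXN.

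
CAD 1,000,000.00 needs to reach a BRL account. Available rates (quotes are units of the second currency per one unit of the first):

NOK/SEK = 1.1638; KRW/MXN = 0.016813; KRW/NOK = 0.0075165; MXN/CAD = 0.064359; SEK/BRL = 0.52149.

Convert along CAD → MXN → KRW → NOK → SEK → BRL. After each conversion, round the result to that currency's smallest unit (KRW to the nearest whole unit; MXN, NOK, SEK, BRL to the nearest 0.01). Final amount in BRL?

CAD 1,000,000.00 ÷ 0.064359 = MXN 15,537,842.42
MXN 15,537,842.42 ÷ 0.016813 = KRW 924,156,452
KRW 924,156,452 × 0.0075165 = NOK 6,946,421.97
NOK 6,946,421.97 × 1.1638 = SEK 8,084,245.89
SEK 8,084,245.89 × 0.52149 = BRL 4,215,853.39

BRL 4,215,853.39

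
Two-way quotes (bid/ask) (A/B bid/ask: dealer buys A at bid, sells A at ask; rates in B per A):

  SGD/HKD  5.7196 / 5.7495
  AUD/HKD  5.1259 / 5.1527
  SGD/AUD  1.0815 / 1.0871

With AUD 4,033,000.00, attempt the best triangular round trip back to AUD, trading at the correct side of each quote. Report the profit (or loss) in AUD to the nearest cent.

Best loop AUD → SGD → HKD → AUD:
AUD 4,033,000.00 ÷ 1.0871 (buy SGD at ask) = SGD 3,709,870.30
SGD 3,709,870.30 × 5.7196 (sell SGD at bid) = HKD 21,218,974.15
HKD 21,218,974.15 ÷ 5.1527 (buy AUD at ask) = AUD 4,118,030.19

Net profit: AUD 85,030.19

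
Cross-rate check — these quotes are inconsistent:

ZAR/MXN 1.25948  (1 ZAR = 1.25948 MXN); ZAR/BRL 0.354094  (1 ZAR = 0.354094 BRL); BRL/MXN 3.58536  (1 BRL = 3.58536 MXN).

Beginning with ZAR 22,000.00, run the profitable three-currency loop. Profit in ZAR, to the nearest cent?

Profitable loop is ZAR → BRL → MXN → ZAR:
ZAR 22,000.00 × 0.354094 = BRL 7,790.07
BRL 7,790.07 × 3.58536 = MXN 27,930.20
MXN 27,930.20 ÷ 1.25948 = ZAR 22,175.98
Profit = ZAR 22,175.98 − ZAR 22,000.00

Profit: ZAR 175.98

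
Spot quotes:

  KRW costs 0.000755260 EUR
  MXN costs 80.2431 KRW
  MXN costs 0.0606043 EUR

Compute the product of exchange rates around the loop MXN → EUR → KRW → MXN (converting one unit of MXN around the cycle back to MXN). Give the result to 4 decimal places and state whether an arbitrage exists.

1.0000 (no arbitrage)

Around MXN → EUR → KRW → MXN: 1 × 0.0606043 ÷ 0.000755260 ÷ 80.2431 = 0.999998
Product ≈ 1 (deviation 0.000%, within rounding noise).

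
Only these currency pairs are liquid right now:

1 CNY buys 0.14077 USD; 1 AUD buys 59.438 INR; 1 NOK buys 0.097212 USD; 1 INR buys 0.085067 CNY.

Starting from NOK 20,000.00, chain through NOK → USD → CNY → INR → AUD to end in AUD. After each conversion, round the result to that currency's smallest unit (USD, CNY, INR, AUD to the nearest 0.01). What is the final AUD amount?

NOK 20,000.00 × 0.097212 = USD 1,944.24
USD 1,944.24 ÷ 0.14077 = CNY 13,811.47
CNY 13,811.47 ÷ 0.085067 = INR 162,359.90
INR 162,359.90 ÷ 59.438 = AUD 2,731.58

AUD 2,731.58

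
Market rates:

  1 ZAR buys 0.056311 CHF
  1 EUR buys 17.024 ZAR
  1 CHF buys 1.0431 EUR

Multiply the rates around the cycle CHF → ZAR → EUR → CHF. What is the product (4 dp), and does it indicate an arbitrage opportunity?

Around CHF → ZAR → EUR → CHF: 1 ÷ 0.056311 ÷ 17.024 ÷ 1.0431 = 1.000044
Product ≈ 1 (deviation 0.004%, within rounding noise).

1.0000 (no arbitrage)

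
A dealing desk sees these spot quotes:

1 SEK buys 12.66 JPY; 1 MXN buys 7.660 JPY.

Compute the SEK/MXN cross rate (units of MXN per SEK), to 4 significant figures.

SEK/MXN = 1.653

1 SEK × 12.66 = 12.66 JPY
12.66 JPY ÷ 7.660 = 1.65274 MXN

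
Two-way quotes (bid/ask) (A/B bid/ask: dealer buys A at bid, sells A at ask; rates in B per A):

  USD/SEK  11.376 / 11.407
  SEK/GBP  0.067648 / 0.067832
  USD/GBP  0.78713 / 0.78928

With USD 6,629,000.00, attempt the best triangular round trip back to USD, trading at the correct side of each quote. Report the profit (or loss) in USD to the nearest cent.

Net profit: USD 114,547.49

Best loop USD → GBP → SEK → USD:
USD 6,629,000.00 × 0.78713 (sell USD at bid) = GBP 5,217,884.77
GBP 5,217,884.77 ÷ 0.067832 (buy SEK at ask) = SEK 76,923,646.21
SEK 76,923,646.21 ÷ 11.407 (buy USD at ask) = USD 6,743,547.49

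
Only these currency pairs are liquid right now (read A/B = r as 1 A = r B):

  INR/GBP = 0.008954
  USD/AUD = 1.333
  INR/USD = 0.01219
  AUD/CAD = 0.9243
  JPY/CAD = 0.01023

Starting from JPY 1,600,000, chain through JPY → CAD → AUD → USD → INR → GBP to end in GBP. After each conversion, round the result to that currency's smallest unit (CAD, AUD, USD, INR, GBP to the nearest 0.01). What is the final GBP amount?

JPY 1,600,000 × 0.01023 = CAD 16,368.00
CAD 16,368.00 ÷ 0.9243 = AUD 17,708.54
AUD 17,708.54 ÷ 1.333 = USD 13,284.73
USD 13,284.73 ÷ 0.01219 = INR 1,089,805.58
INR 1,089,805.58 × 0.008954 = GBP 9,758.12

GBP 9,758.12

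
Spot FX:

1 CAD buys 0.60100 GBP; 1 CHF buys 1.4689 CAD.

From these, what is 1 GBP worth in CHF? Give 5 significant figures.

1 GBP ÷ 0.60100 = 1.66389 CAD
1.66389 CAD ÷ 1.4689 = 1.13275 CHF

GBP/CHF = 1.1327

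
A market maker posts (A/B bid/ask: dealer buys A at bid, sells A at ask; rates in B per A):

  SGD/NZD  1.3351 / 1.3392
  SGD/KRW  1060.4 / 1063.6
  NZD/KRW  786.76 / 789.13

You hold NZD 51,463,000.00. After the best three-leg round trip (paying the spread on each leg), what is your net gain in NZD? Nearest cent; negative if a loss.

Net profit: NZD 175,167.73

Best loop NZD → SGD → KRW → NZD:
NZD 51,463,000.00 ÷ 1.3392 (buy SGD at ask) = SGD 38,428,166.07
SGD 38,428,166.07 × 1060.4 (sell SGD at bid) = KRW 40,749,227,300
KRW 40,749,227,300 ÷ 789.13 (buy NZD at ask) = NZD 51,638,167.73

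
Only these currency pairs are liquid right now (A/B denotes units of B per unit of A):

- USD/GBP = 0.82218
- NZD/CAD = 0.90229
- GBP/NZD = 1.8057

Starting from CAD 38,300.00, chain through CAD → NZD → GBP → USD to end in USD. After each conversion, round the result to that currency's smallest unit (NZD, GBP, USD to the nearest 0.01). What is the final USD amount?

USD 28,591.71

CAD 38,300.00 ÷ 0.90229 = NZD 42,447.55
NZD 42,447.55 ÷ 1.8057 = GBP 23,507.53
GBP 23,507.53 ÷ 0.82218 = USD 28,591.71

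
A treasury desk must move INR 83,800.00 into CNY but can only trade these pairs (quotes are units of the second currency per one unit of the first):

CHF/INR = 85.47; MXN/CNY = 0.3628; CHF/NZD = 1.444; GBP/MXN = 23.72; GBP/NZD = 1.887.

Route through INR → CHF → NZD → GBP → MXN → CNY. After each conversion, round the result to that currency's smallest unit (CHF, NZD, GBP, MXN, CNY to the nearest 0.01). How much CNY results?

INR 83,800.00 ÷ 85.47 = CHF 980.46
CHF 980.46 × 1.444 = NZD 1,415.78
NZD 1,415.78 ÷ 1.887 = GBP 750.28
GBP 750.28 × 23.72 = MXN 17,796.64
MXN 17,796.64 × 0.3628 = CNY 6,456.62

CNY 6,456.62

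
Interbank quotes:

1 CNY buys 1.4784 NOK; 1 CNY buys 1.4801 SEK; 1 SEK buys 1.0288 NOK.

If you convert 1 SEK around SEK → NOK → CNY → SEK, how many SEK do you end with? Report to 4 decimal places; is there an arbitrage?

1.0300 (arbitrage exists)

Around SEK → NOK → CNY → SEK: 1 × 1.0288 ÷ 1.4784 × 1.4801 = 1.029983
Product > 1; profitable direction is SEK → NOK → CNY → SEK.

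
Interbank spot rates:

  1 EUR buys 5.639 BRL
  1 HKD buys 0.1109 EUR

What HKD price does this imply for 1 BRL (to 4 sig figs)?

BRL/HKD = 1.599

1 BRL ÷ 5.639 = 0.177336 EUR
0.177336 EUR ÷ 0.1109 = 1.59907 HKD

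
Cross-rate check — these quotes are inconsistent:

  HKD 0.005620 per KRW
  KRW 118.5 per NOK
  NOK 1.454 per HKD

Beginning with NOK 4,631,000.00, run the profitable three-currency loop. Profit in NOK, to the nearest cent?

Profit: NOK 151,508.04

Profitable loop is NOK → HKD → KRW → NOK:
NOK 4,631,000.00 ÷ 1.454 = HKD 3,185,006.88
HKD 3,185,006.88 ÷ 0.005620 = KRW 566,727,202
KRW 566,727,202 ÷ 118.5 = NOK 4,782,508.04
Profit = NOK 4,782,508.04 − NOK 4,631,000.00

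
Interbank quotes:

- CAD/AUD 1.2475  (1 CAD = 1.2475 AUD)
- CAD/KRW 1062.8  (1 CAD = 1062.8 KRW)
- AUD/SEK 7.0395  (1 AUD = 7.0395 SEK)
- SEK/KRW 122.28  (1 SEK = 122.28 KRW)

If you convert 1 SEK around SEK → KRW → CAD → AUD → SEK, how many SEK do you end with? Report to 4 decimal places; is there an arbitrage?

Around SEK → KRW → CAD → AUD → SEK: 1 × 122.28 ÷ 1062.8 × 1.2475 × 7.0395 = 1.010384
Product > 1; profitable direction is SEK → KRW → CAD → AUD → SEK.

1.0104 (arbitrage exists)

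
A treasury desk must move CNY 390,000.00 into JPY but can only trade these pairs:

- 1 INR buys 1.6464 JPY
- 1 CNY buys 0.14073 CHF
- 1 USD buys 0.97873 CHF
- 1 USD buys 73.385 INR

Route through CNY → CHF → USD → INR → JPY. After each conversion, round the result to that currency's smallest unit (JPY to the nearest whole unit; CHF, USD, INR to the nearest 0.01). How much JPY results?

CNY 390,000.00 × 0.14073 = CHF 54,884.70
CHF 54,884.70 ÷ 0.97873 = USD 56,077.47
USD 56,077.47 × 73.385 = INR 4,115,245.14
INR 4,115,245.14 × 1.6464 = JPY 6,775,340

JPY 6,775,340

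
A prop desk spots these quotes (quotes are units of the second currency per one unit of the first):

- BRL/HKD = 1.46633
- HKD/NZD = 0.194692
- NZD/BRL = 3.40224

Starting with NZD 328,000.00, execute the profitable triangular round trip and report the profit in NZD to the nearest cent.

Profit: NZD 9,698.45

Profitable loop is NZD → HKD → BRL → NZD:
NZD 328,000.00 ÷ 0.194692 = HKD 1,684,712.26
HKD 1,684,712.26 ÷ 1.46633 = BRL 1,148,931.18
BRL 1,148,931.18 ÷ 3.40224 = NZD 337,698.45
Profit = NZD 337,698.45 − NZD 328,000.00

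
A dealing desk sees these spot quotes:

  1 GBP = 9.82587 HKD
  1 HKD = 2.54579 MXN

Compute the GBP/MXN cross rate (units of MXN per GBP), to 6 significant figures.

1 GBP × 9.82587 = 9.82587 HKD
9.82587 HKD × 2.54579 = 25.0146 MXN

GBP/MXN = 25.0146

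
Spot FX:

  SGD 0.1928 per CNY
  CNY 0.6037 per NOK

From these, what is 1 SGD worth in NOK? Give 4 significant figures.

1 SGD ÷ 0.1928 = 5.18672 CNY
5.18672 CNY ÷ 0.6037 = 8.59156 NOK

SGD/NOK = 8.592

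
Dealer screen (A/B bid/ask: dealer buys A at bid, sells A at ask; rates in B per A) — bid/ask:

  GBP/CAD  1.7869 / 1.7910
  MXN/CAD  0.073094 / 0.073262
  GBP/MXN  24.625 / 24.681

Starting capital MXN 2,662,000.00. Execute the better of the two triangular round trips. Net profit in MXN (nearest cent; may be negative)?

Best loop MXN → CAD → GBP → MXN:
MXN 2,662,000.00 × 0.073094 (sell MXN at bid) = CAD 194,576.23
CAD 194,576.23 ÷ 1.7910 (buy GBP at ask) = GBP 108,641.11
GBP 108,641.11 × 24.625 (sell GBP at bid) = MXN 2,675,287.33

Net profit: MXN 13,287.33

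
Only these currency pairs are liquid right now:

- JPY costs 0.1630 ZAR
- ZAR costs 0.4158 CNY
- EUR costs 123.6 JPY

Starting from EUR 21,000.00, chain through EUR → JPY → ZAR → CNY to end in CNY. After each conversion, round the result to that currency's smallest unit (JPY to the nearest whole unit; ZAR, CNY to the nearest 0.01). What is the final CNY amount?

CNY 175,917.83

EUR 21,000.00 × 123.6 = JPY 2,595,600
JPY 2,595,600 × 0.1630 = ZAR 423,082.80
ZAR 423,082.80 × 0.4158 = CNY 175,917.83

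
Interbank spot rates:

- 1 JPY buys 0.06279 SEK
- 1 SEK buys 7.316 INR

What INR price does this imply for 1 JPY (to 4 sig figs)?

1 JPY × 0.06279 = 0.06279 SEK
0.06279 SEK × 7.316 = 0.459372 INR

JPY/INR = 0.4594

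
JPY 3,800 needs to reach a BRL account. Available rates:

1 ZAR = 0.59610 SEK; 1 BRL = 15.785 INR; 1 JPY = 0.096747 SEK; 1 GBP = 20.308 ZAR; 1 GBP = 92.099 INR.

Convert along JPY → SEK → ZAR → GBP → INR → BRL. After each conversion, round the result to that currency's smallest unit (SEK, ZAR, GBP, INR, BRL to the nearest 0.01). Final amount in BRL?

JPY 3,800 × 0.096747 = SEK 367.64
SEK 367.64 ÷ 0.59610 = ZAR 616.74
ZAR 616.74 ÷ 20.308 = GBP 30.37
GBP 30.37 × 92.099 = INR 2,797.05
INR 2,797.05 ÷ 15.785 = BRL 177.20

BRL 177.20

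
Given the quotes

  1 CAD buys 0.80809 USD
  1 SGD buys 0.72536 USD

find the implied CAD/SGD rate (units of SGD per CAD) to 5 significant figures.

CAD/SGD = 1.1141

1 CAD × 0.80809 = 0.80809 USD
0.80809 USD ÷ 0.72536 = 1.11405 SGD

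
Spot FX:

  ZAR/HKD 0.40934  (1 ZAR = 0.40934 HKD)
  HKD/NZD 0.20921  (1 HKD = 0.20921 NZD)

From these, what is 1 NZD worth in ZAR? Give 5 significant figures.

NZD/ZAR = 11.677

1 NZD ÷ 0.20921 = 4.77989 HKD
4.77989 HKD ÷ 0.40934 = 11.6771 ZAR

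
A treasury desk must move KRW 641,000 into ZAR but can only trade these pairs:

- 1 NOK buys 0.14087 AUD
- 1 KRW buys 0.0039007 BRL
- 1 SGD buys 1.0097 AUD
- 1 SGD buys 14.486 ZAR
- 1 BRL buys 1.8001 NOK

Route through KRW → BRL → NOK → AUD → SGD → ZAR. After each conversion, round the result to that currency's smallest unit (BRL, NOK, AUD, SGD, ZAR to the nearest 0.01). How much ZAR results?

ZAR 9,096.48

KRW 641,000 × 0.0039007 = BRL 2,500.35
BRL 2,500.35 × 1.8001 = NOK 4,500.88
NOK 4,500.88 × 0.14087 = AUD 634.04
AUD 634.04 ÷ 1.0097 = SGD 627.95
SGD 627.95 × 14.486 = ZAR 9,096.48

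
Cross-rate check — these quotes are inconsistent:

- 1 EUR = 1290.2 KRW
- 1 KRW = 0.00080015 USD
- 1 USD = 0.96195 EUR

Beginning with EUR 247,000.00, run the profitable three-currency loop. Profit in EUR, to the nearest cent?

Profit: EUR 1,723.03

Profitable loop is EUR → USD → KRW → EUR:
EUR 247,000.00 ÷ 0.96195 = USD 256,770.10
USD 256,770.10 ÷ 0.00080015 = KRW 320,902,459
KRW 320,902,459 ÷ 1290.2 = EUR 248,723.03
Profit = EUR 248,723.03 − EUR 247,000.00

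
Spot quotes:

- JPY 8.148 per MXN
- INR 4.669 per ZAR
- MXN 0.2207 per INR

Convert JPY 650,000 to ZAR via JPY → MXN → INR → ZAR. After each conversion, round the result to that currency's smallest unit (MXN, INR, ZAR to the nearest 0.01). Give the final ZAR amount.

JPY 650,000 ÷ 8.148 = MXN 79,774.18
MXN 79,774.18 ÷ 0.2207 = INR 361,459.81
INR 361,459.81 ÷ 4.669 = ZAR 77,416.97

ZAR 77,416.97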